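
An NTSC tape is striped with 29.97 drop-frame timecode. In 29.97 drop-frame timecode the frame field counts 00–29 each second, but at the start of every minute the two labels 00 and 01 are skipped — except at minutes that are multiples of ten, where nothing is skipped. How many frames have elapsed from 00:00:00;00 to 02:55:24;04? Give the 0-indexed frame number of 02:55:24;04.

315408

As if non-drop at 30 labels/s: (2 × 3600 + 55 × 60 + 24) × 30 + 4 = 315724.
Minute boundaries passed: 175; those not divisible by 10: 175 − 17 = 158; dropped labels = 2 × 158 = 316.
Actual frame index = 315724 − 316 = 315408.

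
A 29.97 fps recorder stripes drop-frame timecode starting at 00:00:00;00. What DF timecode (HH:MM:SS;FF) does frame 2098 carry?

00:01:10;00

Each 10-minute DF block holds 10 × 60 × 30 − 9 × 2 = 17982 frames. 2098 ÷ 17982 → 0 full blocks, remainder 2098.
Within the partial block the first minute is 1800 frames and each further minute 1798, so 1 further minute boundary passed. Total skipped labels = 18 × 0 + 2 × 1 = 2.
Non-drop label index = 2098 + 2 = 2100; at 30 labels/s that is 00:01:10:00, i.e. DF 00:01:10;00.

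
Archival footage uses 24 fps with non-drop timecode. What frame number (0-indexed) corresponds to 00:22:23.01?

frame 32233

Total seconds to the label: (0 × 3600 + 22 × 60 + 23) = 1343.
Frame index = 1343 × 24 + 1 = 32233.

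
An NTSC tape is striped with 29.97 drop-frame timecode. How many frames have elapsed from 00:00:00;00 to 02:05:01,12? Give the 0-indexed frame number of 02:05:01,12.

Complete 10-minute blocks: 12, each 17982 frames → 215784.
Remaining 5 whole minutes in the current block: 1800 + 4 × 1798 = 8992 frames.
Within the current minute: 1 × 30 + 12 − 2 = 40 (labels ;00/;01 skipped at this minute). Total = 215784 + 8992 + 40 = 224816.

224816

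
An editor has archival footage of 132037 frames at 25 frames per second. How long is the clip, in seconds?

5281.48 seconds

Running time = 132037 / (25) = 5281.48 s.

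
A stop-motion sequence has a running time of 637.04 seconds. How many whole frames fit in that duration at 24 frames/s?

15288 frames

Frames = 637.04 × 24 = 382224/25 ≈ 15288.9600.
Complete frames: 15288.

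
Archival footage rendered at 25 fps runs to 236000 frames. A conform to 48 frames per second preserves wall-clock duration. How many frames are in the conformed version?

Target frames = source frames × (target rate / source rate) = 236000 × (48)/(25) = 236000 × 48/25 = 453120.

453120 frames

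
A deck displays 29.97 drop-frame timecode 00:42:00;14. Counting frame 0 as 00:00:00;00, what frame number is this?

75538

Complete 10-minute blocks: 4, each 17982 frames → 71928.
Remaining 2 whole minutes in the current block: 1800 + 1 × 1798 = 3598 frames.
Within the current minute: 0 × 30 + 14 − 2 = 12 (labels ;00/;01 skipped at this minute). Total = 71928 + 3598 + 12 = 75538.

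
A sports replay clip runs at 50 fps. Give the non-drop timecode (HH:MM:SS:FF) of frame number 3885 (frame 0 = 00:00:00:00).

3885 ÷ 50 = 77 full seconds, remainder 35 frames.
77 s = 0 h 1 min 17 s.
Timecode: 00:01:17:35.

00:01:17:35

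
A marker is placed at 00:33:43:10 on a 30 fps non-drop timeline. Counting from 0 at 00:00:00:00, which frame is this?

60700

Total seconds to the label: (0 × 3600 + 33 × 60 + 43) = 2023.
Frame index = 2023 × 30 + 10 = 60700.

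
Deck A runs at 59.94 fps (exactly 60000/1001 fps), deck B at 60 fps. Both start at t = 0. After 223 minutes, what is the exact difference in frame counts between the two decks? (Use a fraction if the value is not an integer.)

802800/1001 frames

223 min = 13380 s.
A emits 60000/1001 × 13380 = 802800000/1001 frames; B emits 60 × 13380 = 802800.
Difference = 802800/1001 frames (≈ 801.9980); B is ahead of A.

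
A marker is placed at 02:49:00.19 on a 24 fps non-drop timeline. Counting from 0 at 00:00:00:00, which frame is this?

Total seconds to the label: (2 × 3600 + 49 × 60 + 0) = 10140.
Frame index = 10140 × 24 + 19 = 243379.

frame 243379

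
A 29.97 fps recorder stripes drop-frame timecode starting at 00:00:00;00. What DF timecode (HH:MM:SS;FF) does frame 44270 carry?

Ten DF minutes hold 17982 frames, so frame 44270 lies in block 2 (frames 35964–53945) with 8306 frames into that block.
The block's first minute is 1800 frames and the rest 1798 each; 8306 frames reaches minute 4, so 2 × 18 + 4 × 2 = 44 labels have been skipped so far.
Adding those back, label number 44270 + 44 = 44314 at 30 labels/s is 1477 s + 4 f = 0 h 24 min 37 s frame 4, i.e. 00:24:37;04.

00:24:37;04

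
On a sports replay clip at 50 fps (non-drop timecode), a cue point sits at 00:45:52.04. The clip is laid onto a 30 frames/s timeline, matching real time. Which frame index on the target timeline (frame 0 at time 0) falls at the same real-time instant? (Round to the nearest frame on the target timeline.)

frame 82562

Source frame index: (0×3600 + 45×60 + 52) × 50 + 4 = 137604.
Real time: 137604 / (50) = 68802/25 s.
Target frame: (68802/25) × (30) = 412812/5 ≈ 82562.400 → 82562.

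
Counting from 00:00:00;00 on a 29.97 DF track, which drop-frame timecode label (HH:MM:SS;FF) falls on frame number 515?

Ten DF minutes hold 17982 frames, so frame 515 lies in block 0 (frames 0–17981) with 515 frames into that block.
The block's first minute is 1800 frames and the rest 1798 each; 515 frames reaches minute 0, so 0 × 18 + 0 × 2 = 0 labels have been skipped so far.
Adding those back, label number 515 + 0 = 515 at 30 labels/s is 17 s + 5 f = 0 h 0 min 17 s frame 5, i.e. 00:00:17;05.

00:00:17;05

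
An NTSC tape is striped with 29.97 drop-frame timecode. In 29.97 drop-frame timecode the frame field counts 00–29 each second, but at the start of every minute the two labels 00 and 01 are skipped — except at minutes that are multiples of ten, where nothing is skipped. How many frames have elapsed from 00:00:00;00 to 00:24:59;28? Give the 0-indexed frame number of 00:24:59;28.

44954

Complete 10-minute blocks: 2, each 17982 frames → 35964.
Remaining 4 whole minutes in the current block: 1800 + 3 × 1798 = 7194 frames.
Within the current minute: 59 × 30 + 28 − 2 = 1796 (labels ;00/;01 skipped at this minute). Total = 35964 + 7194 + 1796 = 44954.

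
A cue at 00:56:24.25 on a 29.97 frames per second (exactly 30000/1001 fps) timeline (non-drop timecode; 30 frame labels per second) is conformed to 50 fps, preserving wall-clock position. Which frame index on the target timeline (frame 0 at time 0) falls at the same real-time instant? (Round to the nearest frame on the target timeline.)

Source frame index: (0×3600 + 56×60 + 24) × 30 + 25 = 101545.
Real time: 101545 / (30000/1001) = 20329309/6000 s.
Target frame: (20329309/6000) × (50) = 20329309/120 ≈ 169410.908 → 169411.

frame 169411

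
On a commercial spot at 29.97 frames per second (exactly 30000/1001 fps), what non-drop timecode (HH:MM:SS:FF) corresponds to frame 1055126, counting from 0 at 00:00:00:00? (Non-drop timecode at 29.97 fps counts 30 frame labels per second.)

1055126 ÷ 30 = 35170 full seconds, remainder 26 frames.
35170 s = 9 h 46 min 10 s.
Timecode: 09:46:10:26.

09:46:10:26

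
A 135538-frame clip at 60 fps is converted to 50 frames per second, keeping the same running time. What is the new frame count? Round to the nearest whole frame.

112948 frames

Frames at target rate = 135538 × (50) / (60) = 338845/3 ≈ 112948.333.
Nearest whole frame: 112948.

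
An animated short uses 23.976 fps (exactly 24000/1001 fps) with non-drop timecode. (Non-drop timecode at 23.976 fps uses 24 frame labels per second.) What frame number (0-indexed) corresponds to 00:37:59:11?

54707

Total seconds to the label: (0 × 3600 + 37 × 60 + 59) = 2279.
Frame index = 2279 × 24 + 11 = 54707.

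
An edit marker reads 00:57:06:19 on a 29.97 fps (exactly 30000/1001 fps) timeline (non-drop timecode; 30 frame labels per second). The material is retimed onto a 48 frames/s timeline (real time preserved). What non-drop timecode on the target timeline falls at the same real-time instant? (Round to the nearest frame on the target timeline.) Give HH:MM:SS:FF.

00:57:10:03

Source frame index: (0×3600 + 57×60 + 6) × 30 + 19 = 102799.
Real time: 102799 / (30000/1001) = 102901799/30000 s.
Target frame: (102901799/30000) × (48) = 102901799/625 ≈ 164642.878 → 164643.
At 48 labels/s: frame 164643 → 00:57:10:03.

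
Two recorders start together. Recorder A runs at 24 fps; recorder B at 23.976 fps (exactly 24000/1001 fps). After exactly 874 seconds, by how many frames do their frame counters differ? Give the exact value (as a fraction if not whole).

A emits 24 × 874 = 20976 frames; B emits 24000/1001 × 874 = 20976000/1001.
Difference = 20976/1001 frames (≈ 20.9550); B is behind A.

20976/1001 frames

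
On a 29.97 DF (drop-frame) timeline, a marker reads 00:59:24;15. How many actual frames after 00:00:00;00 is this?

Complete 10-minute blocks: 5, each 17982 frames → 89910.
Remaining 9 whole minutes in the current block: 1800 + 8 × 1798 = 16184 frames.
Within the current minute: 24 × 30 + 15 − 2 = 733 (labels ;00/;01 skipped at this minute). Total = 89910 + 16184 + 733 = 106827.

106827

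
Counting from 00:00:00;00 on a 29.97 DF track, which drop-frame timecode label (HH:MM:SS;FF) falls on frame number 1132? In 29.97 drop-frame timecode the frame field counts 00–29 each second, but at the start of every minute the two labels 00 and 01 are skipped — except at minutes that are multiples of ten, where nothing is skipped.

00:00:37;22

Each 10-minute DF block holds 10 × 60 × 30 − 9 × 2 = 17982 frames. 1132 ÷ 17982 → 0 full blocks, remainder 1132.
Within the partial block the first minute is 1800 frames and each further minute 1798, so 0 further minute boundaries passed. Total skipped labels = 18 × 0 + 2 × 0 = 0.
Non-drop label index = 1132 + 0 = 1132; at 30 labels/s that is 00:00:37:22, i.e. DF 00:00:37;22.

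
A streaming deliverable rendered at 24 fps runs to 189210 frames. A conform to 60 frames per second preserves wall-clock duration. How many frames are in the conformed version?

Target frames = source frames × (target rate / source rate) = 189210 × (60)/(24) = 189210 × 5/2 = 473025.

473025 frames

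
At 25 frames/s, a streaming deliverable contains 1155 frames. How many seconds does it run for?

46.2 seconds

Running time = 1155 / (25) = 46.2 s.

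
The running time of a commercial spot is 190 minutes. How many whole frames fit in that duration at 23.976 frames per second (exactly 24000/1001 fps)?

273326 frames

190 min = 11400 s.
Frames = 11400 × 24000/1001 = 273600000/1001 ≈ 273326.6733.
Complete frames: 273326.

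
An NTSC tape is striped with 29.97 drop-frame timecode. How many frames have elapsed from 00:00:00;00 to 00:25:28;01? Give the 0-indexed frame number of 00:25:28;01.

As if non-drop at 30 labels/s: (0 × 3600 + 25 × 60 + 28) × 30 + 1 = 45841.
Minute boundaries passed: 25; those not divisible by 10: 25 − 2 = 23; dropped labels = 2 × 23 = 46.
Actual frame index = 45841 − 46 = 45795.

45795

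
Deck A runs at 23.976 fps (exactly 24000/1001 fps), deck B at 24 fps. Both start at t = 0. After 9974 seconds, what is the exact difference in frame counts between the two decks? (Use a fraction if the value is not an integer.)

A emits 24000/1001 × 9974 = 239376000/1001 frames; B emits 24 × 9974 = 239376.
Difference = 239376/1001 frames (≈ 239.1369); B is ahead of A.

239376/1001 frames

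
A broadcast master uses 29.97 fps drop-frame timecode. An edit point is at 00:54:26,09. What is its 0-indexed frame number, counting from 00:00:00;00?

97891

As if non-drop at 30 labels/s: (0 × 3600 + 54 × 60 + 26) × 30 + 9 = 97989.
Minute boundaries passed: 54; those not divisible by 10: 54 − 5 = 49; dropped labels = 2 × 49 = 98.
Actual frame index = 97989 − 98 = 97891.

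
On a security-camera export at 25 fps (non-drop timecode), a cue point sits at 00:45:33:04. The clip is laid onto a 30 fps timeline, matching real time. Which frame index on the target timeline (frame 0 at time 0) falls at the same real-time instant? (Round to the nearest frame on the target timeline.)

Source frame index: (0×3600 + 45×60 + 33) × 25 + 4 = 68329.
Real time: 68329 / (25) = 68329/25 s.
Target frame: (68329/25) × (30) = 409974/5 ≈ 81994.800 → 81995.

frame 81995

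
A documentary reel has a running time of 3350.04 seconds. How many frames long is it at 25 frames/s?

83751 frames

Frames = 3350.04 × 25 = 83751.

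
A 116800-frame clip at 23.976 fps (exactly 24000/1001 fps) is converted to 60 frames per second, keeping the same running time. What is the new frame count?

292292 frames

Target frames = source frames × (target rate / source rate) = 116800 × (60)/(24000/1001) = 116800 × 1001/400 = 292292.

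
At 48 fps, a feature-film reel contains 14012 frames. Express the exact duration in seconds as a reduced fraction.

3503/12 seconds

Running time = 14012 ÷ (48) = 14012 × 1/48 = 3503/12 s.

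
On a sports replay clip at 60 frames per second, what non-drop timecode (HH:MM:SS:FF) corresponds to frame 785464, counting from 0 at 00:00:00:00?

785464 ÷ 60 = 13091 full seconds, remainder 4 frames.
13091 s = 3 h 38 min 11 s.
Timecode: 03:38:11:04.

03:38:11:04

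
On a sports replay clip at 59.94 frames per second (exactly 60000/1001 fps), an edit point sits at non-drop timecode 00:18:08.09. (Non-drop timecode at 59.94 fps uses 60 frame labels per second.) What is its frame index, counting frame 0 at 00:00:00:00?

65289

Total seconds to the label: (0 × 3600 + 18 × 60 + 8) = 1088.
Frame index = 1088 × 60 + 9 = 65289.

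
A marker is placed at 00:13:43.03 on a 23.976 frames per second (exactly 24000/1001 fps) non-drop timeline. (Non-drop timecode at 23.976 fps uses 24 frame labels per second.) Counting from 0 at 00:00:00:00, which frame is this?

Total seconds to the label: (0 × 3600 + 13 × 60 + 43) = 823.
Frame index = 823 × 24 + 3 = 19755.

19755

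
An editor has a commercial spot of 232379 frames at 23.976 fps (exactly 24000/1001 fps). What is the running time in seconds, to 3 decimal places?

Running time = 232379 × 1001/24000 = 232611379/24000 s ≈ 9692.141 s.

9692.141 seconds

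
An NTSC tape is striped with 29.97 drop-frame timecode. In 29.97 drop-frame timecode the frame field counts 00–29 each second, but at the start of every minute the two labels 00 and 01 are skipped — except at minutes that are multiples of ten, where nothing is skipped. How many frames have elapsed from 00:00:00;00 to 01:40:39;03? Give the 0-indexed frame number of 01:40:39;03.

As if non-drop at 30 labels/s: (1 × 3600 + 40 × 60 + 39) × 30 + 3 = 181173.
Minute boundaries passed: 100; those not divisible by 10: 100 − 10 = 90; dropped labels = 2 × 90 = 180.
Actual frame index = 181173 − 180 = 180993.

180993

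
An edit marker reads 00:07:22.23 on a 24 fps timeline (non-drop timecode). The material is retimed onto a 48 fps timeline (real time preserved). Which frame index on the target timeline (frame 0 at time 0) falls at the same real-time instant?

frame 21262

Source frame index: (0×3600 + 7×60 + 22) × 24 + 23 = 10631.
Real time: 10631 / (24) = 10631/24 s.
Target frame: (10631/24) × (48) = 21262.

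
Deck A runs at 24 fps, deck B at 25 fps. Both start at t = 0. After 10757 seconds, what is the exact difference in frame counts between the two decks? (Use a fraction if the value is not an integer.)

10757 frames

A emits 24 × 10757 = 258168 frames; B emits 25 × 10757 = 268925.
Difference = 10757 frames; B is ahead of A.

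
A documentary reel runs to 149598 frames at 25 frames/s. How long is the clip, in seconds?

5983.92 seconds

Running time = 149598 / (25) = 5983.92 s.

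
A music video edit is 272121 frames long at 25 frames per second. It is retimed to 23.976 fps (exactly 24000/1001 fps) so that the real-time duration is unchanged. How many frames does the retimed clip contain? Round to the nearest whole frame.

260975 frames

Frames at target rate = 272121 × (24000/1001) / (25) = 261236160/1001 ≈ 260975.185.
Nearest whole frame: 260975.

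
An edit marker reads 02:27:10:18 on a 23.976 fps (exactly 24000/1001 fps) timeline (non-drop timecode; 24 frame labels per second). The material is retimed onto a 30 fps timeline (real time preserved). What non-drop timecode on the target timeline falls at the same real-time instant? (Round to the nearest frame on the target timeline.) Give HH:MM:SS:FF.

02:27:19:17

Source frame index: (2×3600 + 27×60 + 10) × 24 + 18 = 211938.
Real time: 211938 / (24000/1001) = 35358323/4000 s.
Target frame: (35358323/4000) × (30) = 106074969/400 ≈ 265187.422 → 265187.
At 30 labels/s: frame 265187 → 02:27:19:17.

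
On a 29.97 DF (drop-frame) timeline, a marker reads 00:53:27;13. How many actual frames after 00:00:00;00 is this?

As if non-drop at 30 labels/s: (0 × 3600 + 53 × 60 + 27) × 30 + 13 = 96223.
Minute boundaries passed: 53; those not divisible by 10: 53 − 5 = 48; dropped labels = 2 × 48 = 96.
Actual frame index = 96223 − 96 = 96127.

96127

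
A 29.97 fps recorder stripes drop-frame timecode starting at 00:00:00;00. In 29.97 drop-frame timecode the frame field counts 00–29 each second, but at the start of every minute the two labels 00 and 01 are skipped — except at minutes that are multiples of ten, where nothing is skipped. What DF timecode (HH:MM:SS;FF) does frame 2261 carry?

Each 10-minute DF block holds 10 × 60 × 30 − 9 × 2 = 17982 frames. 2261 ÷ 17982 → 0 full blocks, remainder 2261.
Within the partial block the first minute is 1800 frames and each further minute 1798, so 1 further minute boundary passed. Total skipped labels = 18 × 0 + 2 × 1 = 2.
Non-drop label index = 2261 + 2 = 2263; at 30 labels/s that is 00:01:15:13, i.e. DF 00:01:15;13.

00:01:15;13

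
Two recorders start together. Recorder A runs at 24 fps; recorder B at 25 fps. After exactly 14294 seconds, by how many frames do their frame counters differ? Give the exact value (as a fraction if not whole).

A emits 24 × 14294 = 343056 frames; B emits 25 × 14294 = 357350.
Difference = 14294 frames; B is ahead of A.

14294 frames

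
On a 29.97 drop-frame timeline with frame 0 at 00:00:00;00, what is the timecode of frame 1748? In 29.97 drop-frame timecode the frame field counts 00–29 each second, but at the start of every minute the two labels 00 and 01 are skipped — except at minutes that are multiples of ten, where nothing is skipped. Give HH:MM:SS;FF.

00:00:58;08

Each 10-minute DF block holds 10 × 60 × 30 − 9 × 2 = 17982 frames. 1748 ÷ 17982 → 0 full blocks, remainder 1748.
Within the partial block the first minute is 1800 frames and each further minute 1798, so 0 further minute boundaries passed. Total skipped labels = 18 × 0 + 2 × 0 = 0.
Non-drop label index = 1748 + 0 = 1748; at 30 labels/s that is 00:00:58:08, i.e. DF 00:00:58;08.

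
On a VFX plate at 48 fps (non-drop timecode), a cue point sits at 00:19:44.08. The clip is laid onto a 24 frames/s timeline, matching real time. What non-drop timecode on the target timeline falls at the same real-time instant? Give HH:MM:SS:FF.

00:19:44:04

Source frame index: (0×3600 + 19×60 + 44) × 48 + 8 = 56840.
Real time: 56840 / (48) = 7105/6 s.
Target frame: (7105/6) × (24) = 28420.
At 24 labels/s: frame 28420 → 00:19:44:04.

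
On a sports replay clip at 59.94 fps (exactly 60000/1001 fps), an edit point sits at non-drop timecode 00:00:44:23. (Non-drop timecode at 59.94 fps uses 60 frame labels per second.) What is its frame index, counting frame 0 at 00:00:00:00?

frame 2663

Total seconds to the label: (0 × 3600 + 0 × 60 + 44) = 44.
Frame index = 44 × 60 + 23 = 2663.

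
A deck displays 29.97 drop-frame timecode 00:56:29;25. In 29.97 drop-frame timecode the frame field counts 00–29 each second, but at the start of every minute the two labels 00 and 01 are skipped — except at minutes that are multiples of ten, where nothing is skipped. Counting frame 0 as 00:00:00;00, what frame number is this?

Complete 10-minute blocks: 5, each 17982 frames → 89910.
Remaining 6 whole minutes in the current block: 1800 + 5 × 1798 = 10790 frames.
Within the current minute: 29 × 30 + 25 − 2 = 893 (labels ;00/;01 skipped at this minute). Total = 89910 + 10790 + 893 = 101593.

101593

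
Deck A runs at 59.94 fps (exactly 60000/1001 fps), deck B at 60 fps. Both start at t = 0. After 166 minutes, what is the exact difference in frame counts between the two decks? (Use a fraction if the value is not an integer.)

166 min = 9960 s.
A emits 60000/1001 × 9960 = 597600000/1001 frames; B emits 60 × 9960 = 597600.
Difference = 597600/1001 frames (≈ 597.0030); B is ahead of A.

597600/1001 frames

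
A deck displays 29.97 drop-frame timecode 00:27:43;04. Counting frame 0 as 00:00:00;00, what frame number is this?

49844

As if non-drop at 30 labels/s: (0 × 3600 + 27 × 60 + 43) × 30 + 4 = 49894.
Minute boundaries passed: 27; those not divisible by 10: 27 − 2 = 25; dropped labels = 2 × 25 = 50.
Actual frame index = 49894 − 50 = 49844.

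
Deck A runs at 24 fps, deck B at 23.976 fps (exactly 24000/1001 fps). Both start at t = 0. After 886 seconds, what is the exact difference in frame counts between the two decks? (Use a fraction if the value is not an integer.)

A emits 24 × 886 = 21264 frames; B emits 24000/1001 × 886 = 21264000/1001.
Difference = 21264/1001 frames (≈ 21.2428); B is behind A.

21264/1001 frames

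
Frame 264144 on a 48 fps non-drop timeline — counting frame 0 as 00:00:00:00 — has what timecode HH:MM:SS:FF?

264144 ÷ 48 = 5503 full seconds, remainder 0 frames.
5503 s = 1 h 31 min 43 s.
Timecode: 01:31:43:00.

01:31:43:00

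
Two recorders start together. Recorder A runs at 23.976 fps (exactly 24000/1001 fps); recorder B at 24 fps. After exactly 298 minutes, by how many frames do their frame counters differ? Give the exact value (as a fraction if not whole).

429120/1001 frames

298 min = 17880 s.
A emits 24000/1001 × 17880 = 429120000/1001 frames; B emits 24 × 17880 = 429120.
Difference = 429120/1001 frames (≈ 428.6913); B is ahead of A.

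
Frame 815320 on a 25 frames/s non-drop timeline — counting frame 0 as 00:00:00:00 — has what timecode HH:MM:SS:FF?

815320 ÷ 25 = 32612 full seconds, remainder 20 frames.
32612 s = 9 h 3 min 32 s.
Timecode: 09:03:32:20.

09:03:32:20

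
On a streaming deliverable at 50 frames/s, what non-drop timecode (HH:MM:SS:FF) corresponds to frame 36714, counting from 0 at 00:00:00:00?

36714 ÷ 50 = 734 full seconds, remainder 14 frames.
734 s = 0 h 12 min 14 s.
Timecode: 00:12:14:14.

00:12:14:14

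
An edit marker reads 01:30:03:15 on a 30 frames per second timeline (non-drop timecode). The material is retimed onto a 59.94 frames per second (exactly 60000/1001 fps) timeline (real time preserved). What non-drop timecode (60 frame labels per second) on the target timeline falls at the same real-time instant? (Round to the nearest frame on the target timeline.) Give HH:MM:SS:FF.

Source frame index: (1×3600 + 30×60 + 3) × 30 + 15 = 162105.
Real time: 162105 / (30) = 10807/2 s.
Target frame: (10807/2) × (60000/1001) = 324210000/1001 ≈ 323886.114 → 323886.
At 60 labels/s: frame 323886 → 01:29:58:06.

01:29:58:06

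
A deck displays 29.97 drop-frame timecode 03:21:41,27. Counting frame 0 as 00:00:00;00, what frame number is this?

362695

As if non-drop at 30 labels/s: (3 × 3600 + 21 × 60 + 41) × 30 + 27 = 363057.
Minute boundaries passed: 201; those not divisible by 10: 201 − 20 = 181; dropped labels = 2 × 181 = 362.
Actual frame index = 363057 − 362 = 362695.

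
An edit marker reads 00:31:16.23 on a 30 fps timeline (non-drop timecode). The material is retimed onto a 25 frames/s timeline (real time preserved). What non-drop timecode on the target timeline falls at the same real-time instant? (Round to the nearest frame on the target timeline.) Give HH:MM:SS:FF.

Source frame index: (0×3600 + 31×60 + 16) × 30 + 23 = 56303.
Real time: 56303 / (30) = 56303/30 s.
Target frame: (56303/30) × (25) = 281515/6 ≈ 46919.167 → 46919.
At 25 labels/s: frame 46919 → 00:31:16:19.

00:31:16:19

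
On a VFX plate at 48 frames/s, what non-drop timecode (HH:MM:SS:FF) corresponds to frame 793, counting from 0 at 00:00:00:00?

00:00:16:25

793 ÷ 48 = 16 full seconds, remainder 25 frames.
16 s = 0 h 0 min 16 s.
Timecode: 00:00:16:25.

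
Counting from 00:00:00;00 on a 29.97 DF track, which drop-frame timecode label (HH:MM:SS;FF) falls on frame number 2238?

Ten DF minutes hold 17982 frames, so frame 2238 lies in block 0 (frames 0–17981) with 2238 frames into that block.
The block's first minute is 1800 frames and the rest 1798 each; 2238 frames reaches minute 1, so 0 × 18 + 1 × 2 = 2 labels have been skipped so far.
Adding those back, label number 2238 + 2 = 2240 at 30 labels/s is 74 s + 20 f = 0 h 1 min 14 s frame 20, i.e. 00:01:14;20.

00:01:14;20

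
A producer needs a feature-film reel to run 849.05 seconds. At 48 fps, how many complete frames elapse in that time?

40754 frames

Frames = 849.05 × 48 = 203772/5 ≈ 40754.4000.
Complete frames: 40754.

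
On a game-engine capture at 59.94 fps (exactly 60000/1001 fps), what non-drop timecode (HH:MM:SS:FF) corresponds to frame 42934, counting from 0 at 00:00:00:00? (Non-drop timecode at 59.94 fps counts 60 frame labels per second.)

42934 ÷ 60 = 715 full seconds, remainder 34 frames.
715 s = 0 h 11 min 55 s.
Timecode: 00:11:55:34.

00:11:55:34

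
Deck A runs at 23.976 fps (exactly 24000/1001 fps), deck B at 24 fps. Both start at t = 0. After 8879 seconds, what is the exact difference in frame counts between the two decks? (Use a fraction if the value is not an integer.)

A emits 24000/1001 × 8879 = 16392000/77 frames; B emits 24 × 8879 = 213096.
Difference = 16392/77 frames (≈ 212.8831); B is ahead of A.

16392/77 frames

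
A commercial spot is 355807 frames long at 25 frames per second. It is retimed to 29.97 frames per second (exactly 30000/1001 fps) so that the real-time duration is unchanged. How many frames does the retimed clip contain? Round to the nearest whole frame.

Frames at target rate = 355807 × (30000/1001) / (25) = 426968400/1001 ≈ 426541.858.
Nearest whole frame: 426542.

426542 frames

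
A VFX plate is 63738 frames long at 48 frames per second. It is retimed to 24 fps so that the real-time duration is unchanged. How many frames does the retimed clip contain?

31869 frames

Frames at target rate = 63738 × (24) / (48) = 31869.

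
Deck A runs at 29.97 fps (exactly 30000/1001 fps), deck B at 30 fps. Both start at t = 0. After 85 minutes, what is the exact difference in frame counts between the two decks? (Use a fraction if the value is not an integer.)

153000/1001 frames

85 min = 5100 s.
A emits 30000/1001 × 5100 = 153000000/1001 frames; B emits 30 × 5100 = 153000.
Difference = 153000/1001 frames (≈ 152.8472); B is ahead of A.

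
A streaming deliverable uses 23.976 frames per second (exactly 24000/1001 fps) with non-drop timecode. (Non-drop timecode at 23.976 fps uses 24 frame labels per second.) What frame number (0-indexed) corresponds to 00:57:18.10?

82522

Total seconds to the label: (0 × 3600 + 57 × 60 + 18) = 3438.
Frame index = 3438 × 24 + 10 = 82522.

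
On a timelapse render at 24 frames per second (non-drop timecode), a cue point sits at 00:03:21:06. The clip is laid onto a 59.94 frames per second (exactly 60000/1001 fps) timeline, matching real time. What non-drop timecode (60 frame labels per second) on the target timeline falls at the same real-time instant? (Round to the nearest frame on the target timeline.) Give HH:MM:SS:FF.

Source frame index: (0×3600 + 3×60 + 21) × 24 + 6 = 4830.
Real time: 4830 / (24) = 805/4 s.
Target frame: (805/4) × (60000/1001) = 1725000/143 ≈ 12062.937 → 12063.
At 60 labels/s: frame 12063 → 00:03:21:03.

00:03:21:03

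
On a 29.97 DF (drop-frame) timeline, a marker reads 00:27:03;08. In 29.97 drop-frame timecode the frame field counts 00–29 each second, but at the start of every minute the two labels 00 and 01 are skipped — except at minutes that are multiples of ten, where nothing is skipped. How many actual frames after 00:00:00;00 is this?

48648

As if non-drop at 30 labels/s: (0 × 3600 + 27 × 60 + 3) × 30 + 8 = 48698.
Minute boundaries passed: 27; those not divisible by 10: 27 − 2 = 25; dropped labels = 2 × 25 = 50.
Actual frame index = 48698 − 50 = 48648.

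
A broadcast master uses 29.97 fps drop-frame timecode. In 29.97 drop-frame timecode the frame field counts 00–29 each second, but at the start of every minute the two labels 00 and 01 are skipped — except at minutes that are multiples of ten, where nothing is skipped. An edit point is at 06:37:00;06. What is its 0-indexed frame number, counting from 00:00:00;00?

Complete 10-minute blocks: 39, each 17982 frames → 701298.
Remaining 7 whole minutes in the current block: 1800 + 6 × 1798 = 12588 frames.
Within the current minute: 0 × 30 + 6 − 2 = 4 (labels ;00/;01 skipped at this minute). Total = 701298 + 12588 + 4 = 713890.

713890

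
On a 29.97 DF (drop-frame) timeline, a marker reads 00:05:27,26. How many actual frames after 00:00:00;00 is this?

9826

As if non-drop at 30 labels/s: (0 × 3600 + 5 × 60 + 27) × 30 + 26 = 9836.
Minute boundaries passed: 5; those not divisible by 10: 5 − 0 = 5; dropped labels = 2 × 5 = 10.
Actual frame index = 9836 − 10 = 9826.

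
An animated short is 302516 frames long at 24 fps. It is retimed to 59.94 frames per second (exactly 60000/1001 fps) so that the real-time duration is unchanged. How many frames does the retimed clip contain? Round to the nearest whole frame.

Frames at target rate = 302516 × (60000/1001) / (24) = 756290000/1001 ≈ 755534.466.
Nearest whole frame: 755534.

755534 frames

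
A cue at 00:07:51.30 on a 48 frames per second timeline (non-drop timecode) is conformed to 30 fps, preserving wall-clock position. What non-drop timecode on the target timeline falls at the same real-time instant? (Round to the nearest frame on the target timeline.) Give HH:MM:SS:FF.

Source frame index: (0×3600 + 7×60 + 51) × 48 + 30 = 22638.
Real time: 22638 / (48) = 3773/8 s.
Target frame: (3773/8) × (30) = 56595/4 ≈ 14148.750 → 14149.
At 30 labels/s: frame 14149 → 00:07:51:19.

00:07:51:19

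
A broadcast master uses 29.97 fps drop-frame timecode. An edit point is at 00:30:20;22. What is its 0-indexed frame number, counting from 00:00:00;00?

54568

As if non-drop at 30 labels/s: (0 × 3600 + 30 × 60 + 20) × 30 + 22 = 54622.
Minute boundaries passed: 30; those not divisible by 10: 30 − 3 = 27; dropped labels = 2 × 27 = 54.
Actual frame index = 54622 − 54 = 54568.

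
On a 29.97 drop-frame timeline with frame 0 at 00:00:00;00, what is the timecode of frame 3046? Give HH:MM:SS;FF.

00:01:41;18

Each 10-minute DF block holds 10 × 60 × 30 − 9 × 2 = 17982 frames. 3046 ÷ 17982 → 0 full blocks, remainder 3046.
Within the partial block the first minute is 1800 frames and each further minute 1798, so 1 further minute boundary passed. Total skipped labels = 18 × 0 + 2 × 1 = 2.
Non-drop label index = 3046 + 2 = 3048; at 30 labels/s that is 00:01:41:18, i.e. DF 00:01:41;18.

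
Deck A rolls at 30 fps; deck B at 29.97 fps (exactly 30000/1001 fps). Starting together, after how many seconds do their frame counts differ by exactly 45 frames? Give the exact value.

1501.5 seconds

The gap grows by |30000/1001 − 30| = 30/1001 frames per second.
Time for a 45-frame gap: 45 ÷ (30/1001) = 1501.5 s.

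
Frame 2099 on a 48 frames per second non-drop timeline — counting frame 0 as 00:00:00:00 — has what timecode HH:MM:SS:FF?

00:00:43:35

2099 ÷ 48 = 43 full seconds, remainder 35 frames.
43 s = 0 h 0 min 43 s.
Timecode: 00:00:43:35.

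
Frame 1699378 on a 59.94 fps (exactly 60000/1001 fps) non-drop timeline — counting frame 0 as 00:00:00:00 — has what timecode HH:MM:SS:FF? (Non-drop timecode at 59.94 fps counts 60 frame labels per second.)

1699378 ÷ 60 = 28322 full seconds, remainder 58 frames.
28322 s = 7 h 52 min 2 s.
Timecode: 07:52:02:58.

07:52:02:58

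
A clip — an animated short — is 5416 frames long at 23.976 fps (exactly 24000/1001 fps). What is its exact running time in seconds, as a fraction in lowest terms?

677677/3000 seconds

Running time = 5416 ÷ (24000/1001) = 5416 × 1001/24000 = 677677/3000 s.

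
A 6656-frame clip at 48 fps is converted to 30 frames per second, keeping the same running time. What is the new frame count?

Target frames = source frames × (target rate / source rate) = 6656 × (30)/(48) = 6656 × 5/8 = 4160.

4160 frames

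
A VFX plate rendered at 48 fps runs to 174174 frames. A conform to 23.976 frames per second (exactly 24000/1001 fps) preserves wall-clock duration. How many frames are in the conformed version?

87000 frames

Target frames = source frames × (target rate / source rate) = 174174 × (24000/1001)/(48) = 174174 × 500/1001 = 87000.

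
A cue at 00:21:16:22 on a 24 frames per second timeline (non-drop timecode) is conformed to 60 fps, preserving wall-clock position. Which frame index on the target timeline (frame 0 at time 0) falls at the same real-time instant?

frame 76615

Source frame index: (0×3600 + 21×60 + 16) × 24 + 22 = 30646.
Real time: 30646 / (24) = 15323/12 s.
Target frame: (15323/12) × (60) = 76615.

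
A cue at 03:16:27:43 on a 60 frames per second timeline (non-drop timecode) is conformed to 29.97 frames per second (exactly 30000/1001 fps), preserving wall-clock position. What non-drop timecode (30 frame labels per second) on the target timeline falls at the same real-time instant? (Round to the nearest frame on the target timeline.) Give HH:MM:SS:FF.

03:16:15:28

Source frame index: (3×3600 + 16×60 + 27) × 60 + 43 = 707263.
Real time: 707263 / (60) = 707263/60 s.
Target frame: (707263/60) × (30000/1001) = 353631500/1001 ≈ 353278.222 → 353278.
At 30 labels/s: frame 353278 → 03:16:15:28.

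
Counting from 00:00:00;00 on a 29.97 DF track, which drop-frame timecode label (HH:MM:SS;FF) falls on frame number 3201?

00:01:46;23

Ten DF minutes hold 17982 frames, so frame 3201 lies in block 0 (frames 0–17981) with 3201 frames into that block.
The block's first minute is 1800 frames and the rest 1798 each; 3201 frames reaches minute 1, so 0 × 18 + 1 × 2 = 2 labels have been skipped so far.
Adding those back, label number 3201 + 2 = 3203 at 30 labels/s is 106 s + 23 f = 0 h 1 min 46 s frame 23, i.e. 00:01:46;23.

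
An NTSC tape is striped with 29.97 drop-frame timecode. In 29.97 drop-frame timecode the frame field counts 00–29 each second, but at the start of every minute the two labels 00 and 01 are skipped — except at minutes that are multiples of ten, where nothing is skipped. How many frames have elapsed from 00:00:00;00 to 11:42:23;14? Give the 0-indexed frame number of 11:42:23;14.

As if non-drop at 30 labels/s: (11 × 3600 + 42 × 60 + 23) × 30 + 14 = 1264304.
Minute boundaries passed: 702; those not divisible by 10: 702 − 70 = 632; dropped labels = 2 × 632 = 1264.
Actual frame index = 1264304 − 1264 = 1263040.

1263040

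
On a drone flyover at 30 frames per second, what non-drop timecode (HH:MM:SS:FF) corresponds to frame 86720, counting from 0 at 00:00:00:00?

86720 ÷ 30 = 2890 full seconds, remainder 20 frames.
2890 s = 0 h 48 min 10 s.
Timecode: 00:48:10:20.

00:48:10:20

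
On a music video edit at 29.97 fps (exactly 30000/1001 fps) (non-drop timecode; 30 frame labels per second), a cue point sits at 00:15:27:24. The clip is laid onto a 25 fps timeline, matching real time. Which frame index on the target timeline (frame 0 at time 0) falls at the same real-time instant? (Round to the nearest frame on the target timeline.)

Source frame index: (0×3600 + 15×60 + 27) × 30 + 24 = 27834.
Real time: 27834 / (30000/1001) = 4643639/5000 s.
Target frame: (4643639/5000) × (25) = 4643639/200 ≈ 23218.195 → 23218.

frame 23218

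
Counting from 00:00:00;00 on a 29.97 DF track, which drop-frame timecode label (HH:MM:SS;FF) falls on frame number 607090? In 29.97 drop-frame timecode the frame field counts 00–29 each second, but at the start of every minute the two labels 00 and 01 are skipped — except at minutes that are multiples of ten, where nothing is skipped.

Each 10-minute DF block holds 10 × 60 × 30 − 9 × 2 = 17982 frames. 607090 ÷ 17982 → 33 full blocks, remainder 13684.
Within the partial block the first minute is 1800 frames and each further minute 1798, so 7 further minute boundaries passed. Total skipped labels = 18 × 33 + 2 × 7 = 608.
Non-drop label index = 607090 + 608 = 607698; at 30 labels/s that is 05:37:36:18, i.e. DF 05:37:36;18.

05:37:36;18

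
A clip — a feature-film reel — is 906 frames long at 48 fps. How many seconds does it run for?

Running time = 906 / (48) = 18.875 s.

18.875 seconds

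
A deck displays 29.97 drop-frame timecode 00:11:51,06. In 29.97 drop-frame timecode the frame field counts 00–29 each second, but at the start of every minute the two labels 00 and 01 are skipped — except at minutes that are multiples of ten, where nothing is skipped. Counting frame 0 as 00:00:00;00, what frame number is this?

21316

Complete 10-minute blocks: 1, each 17982 frames → 17982.
Remaining 1 whole minute in the current block: 1800 + 0 × 1798 = 1800 frames.
Within the current minute: 51 × 30 + 6 − 2 = 1534 (labels ;00/;01 skipped at this minute). Total = 17982 + 1800 + 1534 = 21316.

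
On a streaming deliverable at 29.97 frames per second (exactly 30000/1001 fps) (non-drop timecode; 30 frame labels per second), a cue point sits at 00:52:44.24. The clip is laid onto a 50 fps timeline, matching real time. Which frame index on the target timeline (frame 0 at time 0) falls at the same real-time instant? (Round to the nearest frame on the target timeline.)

Source frame index: (0×3600 + 52×60 + 44) × 30 + 24 = 94944.
Real time: 94944 / (30000/1001) = 1979978/625 s.
Target frame: (1979978/625) × (50) = 3959956/25 ≈ 158398.240 → 158398.

frame 158398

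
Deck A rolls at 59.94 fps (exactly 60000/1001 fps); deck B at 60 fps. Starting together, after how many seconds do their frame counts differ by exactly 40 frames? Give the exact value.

The gap grows by |60 − 60000/1001| = 60/1001 frames per second.
Time for a 40-frame gap: 40 ÷ (60/1001) = 2002/3 s.

2002/3 seconds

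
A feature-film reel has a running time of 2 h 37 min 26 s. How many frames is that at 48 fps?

453408 frames

2 h 37 min 26 s = 9446 s.
Frames = 9446 × 48 = 453408.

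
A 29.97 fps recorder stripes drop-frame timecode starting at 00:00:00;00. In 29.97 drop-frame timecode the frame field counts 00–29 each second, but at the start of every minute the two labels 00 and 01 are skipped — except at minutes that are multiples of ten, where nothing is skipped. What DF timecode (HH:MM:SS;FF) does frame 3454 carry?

Each 10-minute DF block holds 10 × 60 × 30 − 9 × 2 = 17982 frames. 3454 ÷ 17982 → 0 full blocks, remainder 3454.
Within the partial block the first minute is 1800 frames and each further minute 1798, so 1 further minute boundary passed. Total skipped labels = 18 × 0 + 2 × 1 = 2.
Non-drop label index = 3454 + 2 = 3456; at 30 labels/s that is 00:01:55:06, i.e. DF 00:01:55;06.

00:01:55;06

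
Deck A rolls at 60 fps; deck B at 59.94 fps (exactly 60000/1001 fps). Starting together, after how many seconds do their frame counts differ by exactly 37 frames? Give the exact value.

The gap grows by |60000/1001 − 60| = 60/1001 frames per second.
Time for a 37-frame gap: 37 ÷ (60/1001) = 37037/60 s.

37037/60 seconds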